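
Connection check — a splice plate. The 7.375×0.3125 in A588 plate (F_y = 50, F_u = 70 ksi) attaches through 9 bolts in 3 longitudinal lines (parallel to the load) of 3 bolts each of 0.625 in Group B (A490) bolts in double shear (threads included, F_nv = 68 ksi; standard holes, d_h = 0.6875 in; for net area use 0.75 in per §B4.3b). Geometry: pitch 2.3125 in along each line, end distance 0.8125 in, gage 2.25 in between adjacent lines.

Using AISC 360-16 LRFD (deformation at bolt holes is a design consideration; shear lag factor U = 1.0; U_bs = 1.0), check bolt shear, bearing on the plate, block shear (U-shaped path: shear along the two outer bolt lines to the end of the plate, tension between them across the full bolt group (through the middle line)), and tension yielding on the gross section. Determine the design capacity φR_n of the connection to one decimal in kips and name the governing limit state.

Bolt shear: A_b = π(0.625)²/4 = 0.3068 in². φR_n = 0.75 × 68 × 0.3068 × 9 × 2 = 281.6 kips.
Bearing (0.3125 in plate, F_u = 70 ksi): end bolts L_c = 0.8125 − 0.6875/2 = 0.46875, R_n = min(1.2×0.46875×0.3125×70, 2.4×0.625×0.3125×70) = 12.305 kips/bolt; interior L_c = 2.3125 − 0.6875 = 1.625, R_n = 32.813 kips/bolt. φR_n = 0.75 × (3×12.305 + 6×32.813) = 175.3 kips.
Block shear: shear path 2×[0.8125+2×2.3125] = 2×5.4375 in, A_gv = 3.3984, A_nv = 2×(5.4375 − 2.5×0.75)×0.3125 = 2.2266 in²; tension across gage: (4.5 − 2×0.75)×0.3125 = 0.9375 in². R_n = min(0.6×70×2.2266, 0.6×50×3.3984) + 1.0×70×0.9375 = min(93.517, 101.95) + 65.625 = 159.14 kips. φR_n = 0.75 × 159.14 = 119.4 kips.
Tension yield (gross): A_g = 7.375×0.3125 = 2.3047 in². φR_n = 0.90 × 50 × 2.3047 = 103.7 kips.
Governing: min(281.6, 175.3, 119.4, 103.7) = 103.7 kips → gross-section yield.

103.7 kips (gross-section yield governs)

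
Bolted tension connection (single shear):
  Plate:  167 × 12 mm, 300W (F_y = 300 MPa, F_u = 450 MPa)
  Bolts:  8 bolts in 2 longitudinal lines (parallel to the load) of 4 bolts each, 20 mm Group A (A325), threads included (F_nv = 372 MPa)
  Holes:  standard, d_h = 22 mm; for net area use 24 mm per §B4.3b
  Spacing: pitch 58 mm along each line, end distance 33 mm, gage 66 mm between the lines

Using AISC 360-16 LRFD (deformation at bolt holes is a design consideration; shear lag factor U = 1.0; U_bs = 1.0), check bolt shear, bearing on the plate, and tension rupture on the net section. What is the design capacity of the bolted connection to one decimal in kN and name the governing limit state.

Bolt shear: A_b = π(20)²/4 = 314.16 mm². φR_n = 0.75 × 372 × 314.16 × 8 × 1 = 701.2 kN.
Bearing (12 mm plate, F_u = 450 MPa): end bolts L_c = 33 − 22/2 = 22, R_n = min(1.2×22×12×450, 2.4×20×12×450) = 142.56 kN/bolt; interior L_c = 58 − 22 = 36, R_n = 233.28 kN/bolt. φR_n = 0.75 × (2×142.56 + 6×233.28) = 1263.6 kN.
Tension rupture (net): A_n = (167 − 2×24)×12 = 1428 mm² (U = 1.0, A_e = A_n). φR_n = 0.75 × 450 × 1428 = 482.0 kN.
Governing: min(701.2, 1263.6, 482.0) = 482.0 kN → net-section rupture.

482.0 kN (net-section rupture governs)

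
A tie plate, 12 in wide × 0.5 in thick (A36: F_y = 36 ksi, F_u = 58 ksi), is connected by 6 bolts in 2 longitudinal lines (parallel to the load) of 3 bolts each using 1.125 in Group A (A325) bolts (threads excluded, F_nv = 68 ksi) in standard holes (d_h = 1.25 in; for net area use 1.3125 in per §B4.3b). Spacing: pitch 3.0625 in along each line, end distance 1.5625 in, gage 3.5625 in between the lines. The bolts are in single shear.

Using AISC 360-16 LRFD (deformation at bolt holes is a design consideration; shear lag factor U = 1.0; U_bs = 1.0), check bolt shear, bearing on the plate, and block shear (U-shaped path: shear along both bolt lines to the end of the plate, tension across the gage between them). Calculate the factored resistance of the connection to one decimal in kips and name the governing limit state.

Bolt shear: A_b = π(1.125)²/4 = 0.99402 in². φR_n = 0.75 × 68 × 0.99402 × 6 × 1 = 304.2 kips.
Bearing (0.5 in plate, F_u = 58 ksi): end bolts L_c = 1.5625 − 1.25/2 = 0.9375, R_n = min(1.2×0.9375×0.5×58, 2.4×1.125×0.5×58) = 32.625 kips/bolt; interior L_c = 3.0625 − 1.25 = 1.8125, R_n = 63.075 kips/bolt. φR_n = 0.75 × (2×32.625 + 4×63.075) = 238.2 kips.
Block shear: shear path 2×[1.5625+2×3.0625] = 2×7.6875 in, A_gv = 7.6875, A_nv = 2×(7.6875 − 2.5×1.3125)×0.5 = 4.4063 in²; tension across gage: (3.5625 − 1×1.3125)×0.5 = 1.125 in². R_n = min(0.6×58×4.4063, 0.6×36×7.6875) + 1.0×58×1.125 = min(153.34, 166.05) + 65.25 = 218.59 kips. φR_n = 0.75 × 218.59 = 163.9 kips.
Governing: min(304.2, 238.2, 163.9) = 163.9 kips → block shear.

163.9 kips (block shear governs)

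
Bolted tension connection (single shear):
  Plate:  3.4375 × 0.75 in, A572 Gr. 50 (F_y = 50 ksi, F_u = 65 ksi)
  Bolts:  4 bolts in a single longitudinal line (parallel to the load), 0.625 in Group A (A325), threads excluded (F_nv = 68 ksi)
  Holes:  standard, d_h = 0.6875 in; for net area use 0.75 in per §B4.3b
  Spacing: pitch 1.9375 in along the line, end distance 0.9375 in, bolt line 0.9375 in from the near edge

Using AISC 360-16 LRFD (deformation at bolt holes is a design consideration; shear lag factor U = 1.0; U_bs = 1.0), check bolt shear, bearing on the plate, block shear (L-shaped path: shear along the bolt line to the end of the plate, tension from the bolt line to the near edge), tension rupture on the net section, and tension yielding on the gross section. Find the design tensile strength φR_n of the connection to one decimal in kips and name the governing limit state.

62.6 kips (bolt shear governs)

Bolt shear: A_b = π(0.625)²/4 = 0.3068 in². φR_n = 0.75 × 68 × 0.3068 × 4 × 1 = 62.6 kips.
Bearing (0.75 in plate, F_u = 65 ksi): end bolts L_c = 0.9375 − 0.6875/2 = 0.59375, R_n = min(1.2×0.59375×0.75×65, 2.4×0.625×0.75×65) = 34.734 kips/bolt; interior L_c = 1.9375 − 0.6875 = 1.25, R_n = 73.125 kips/bolt. φR_n = 0.75 × (1×34.734 + 3×73.125) = 190.6 kips.
Block shear: shear path 1×[0.9375+3×1.9375] = 1×6.75 in, A_gv = 5.0625, A_nv = 1×(6.75 − 3.5×0.75)×0.75 = 3.0938 in²; tension to near edge: (0.9375 − 0.5×0.75)×0.75 = 0.42188 in². R_n = min(0.6×65×3.0938, 0.6×50×5.0625) + 1.0×65×0.42188 = min(120.66, 151.88) + 27.422 = 148.08 kips. φR_n = 0.75 × 148.08 = 111.1 kips.
Tension rupture (net): A_n = (3.4375 − 1×0.75)×0.75 = 2.0156 in² (U = 1.0, A_e = A_n). φR_n = 0.75 × 65 × 2.0156 = 98.3 kips.
Tension yield (gross): A_g = 3.4375×0.75 = 2.5781 in². φR_n = 0.90 × 50 × 2.5781 = 116.0 kips.
Governing: min(62.6, 190.6, 111.1, 98.3, 116.0) = 62.6 kips → bolt shear.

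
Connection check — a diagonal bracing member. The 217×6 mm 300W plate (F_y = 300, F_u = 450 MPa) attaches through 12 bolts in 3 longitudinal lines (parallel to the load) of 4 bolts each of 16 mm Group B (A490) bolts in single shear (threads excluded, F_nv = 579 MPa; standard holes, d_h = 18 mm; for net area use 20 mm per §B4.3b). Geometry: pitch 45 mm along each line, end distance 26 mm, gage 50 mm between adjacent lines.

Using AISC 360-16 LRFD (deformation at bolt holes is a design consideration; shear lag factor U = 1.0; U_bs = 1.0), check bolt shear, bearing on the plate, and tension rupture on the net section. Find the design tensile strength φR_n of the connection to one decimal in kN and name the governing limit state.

Bolt shear: A_b = π(16)²/4 = 201.06 mm². φR_n = 0.75 × 579 × 201.06 × 12 × 1 = 1047.7 kN.
Bearing (6 mm plate, F_u = 450 MPa): end bolts L_c = 26 − 18/2 = 17, R_n = min(1.2×17×6×450, 2.4×16×6×450) = 55.08 kN/bolt; interior L_c = 45 − 18 = 27, R_n = 87.48 kN/bolt. φR_n = 0.75 × (3×55.08 + 9×87.48) = 714.4 kN.
Tension rupture (net): A_n = (217 − 3×20)×6 = 942 mm² (U = 1.0, A_e = A_n). φR_n = 0.75 × 450 × 942 = 317.9 kN.
Governing: min(1047.7, 714.4, 317.9) = 317.9 kN → net-section rupture.

317.9 kN (net-section rupture governs)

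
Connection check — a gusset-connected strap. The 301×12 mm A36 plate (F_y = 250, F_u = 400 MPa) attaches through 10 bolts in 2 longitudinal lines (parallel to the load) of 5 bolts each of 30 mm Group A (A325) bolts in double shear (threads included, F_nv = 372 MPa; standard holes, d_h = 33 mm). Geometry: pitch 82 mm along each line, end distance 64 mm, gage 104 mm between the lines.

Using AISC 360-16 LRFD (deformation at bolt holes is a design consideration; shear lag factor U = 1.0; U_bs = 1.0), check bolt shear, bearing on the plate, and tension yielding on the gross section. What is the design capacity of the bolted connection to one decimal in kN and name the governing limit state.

812.7 kN (gross-section yield governs)

Bolt shear: A_b = π(30)²/4 = 706.86 mm². φR_n = 0.75 × 372 × 706.86 × 10 × 2 = 3944.3 kN.
Bearing (12 mm plate, F_u = 400 MPa): end bolts L_c = 64 − 33/2 = 47.5, R_n = min(1.2×47.5×12×400, 2.4×30×12×400) = 273.6 kN/bolt; interior L_c = 82 − 33 = 49, R_n = 282.24 kN/bolt. φR_n = 0.75 × (2×273.6 + 8×282.24) = 2103.8 kN.
Tension yield (gross): A_g = 301×12 = 3612 mm². φR_n = 0.90 × 250 × 3612 = 812.7 kN.
Governing: min(3944.3, 2103.8, 812.7) = 812.7 kN → gross-section yield.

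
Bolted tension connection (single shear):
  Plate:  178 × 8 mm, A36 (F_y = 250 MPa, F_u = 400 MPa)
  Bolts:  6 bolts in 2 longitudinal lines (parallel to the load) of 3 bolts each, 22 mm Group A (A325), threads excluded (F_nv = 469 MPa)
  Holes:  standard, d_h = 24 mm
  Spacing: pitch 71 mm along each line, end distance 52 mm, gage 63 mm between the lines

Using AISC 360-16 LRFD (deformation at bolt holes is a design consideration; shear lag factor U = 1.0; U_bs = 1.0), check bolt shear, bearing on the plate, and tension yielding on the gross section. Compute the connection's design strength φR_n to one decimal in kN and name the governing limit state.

Bolt shear: A_b = π(22)²/4 = 380.13 mm². φR_n = 0.75 × 469 × 380.13 × 6 × 1 = 802.3 kN.
Bearing (8 mm plate, F_u = 400 MPa): end bolts L_c = 52 − 24/2 = 40, R_n = min(1.2×40×8×400, 2.4×22×8×400) = 153.6 kN/bolt; interior L_c = 71 − 24 = 47, R_n = 168.96 kN/bolt. φR_n = 0.75 × (2×153.6 + 4×168.96) = 737.3 kN.
Tension yield (gross): A_g = 178×8 = 1424 mm². φR_n = 0.90 × 250 × 1424 = 320.4 kN.
Governing: min(802.3, 737.3, 320.4) = 320.4 kN → gross-section yield.

320.4 kN (gross-section yield governs)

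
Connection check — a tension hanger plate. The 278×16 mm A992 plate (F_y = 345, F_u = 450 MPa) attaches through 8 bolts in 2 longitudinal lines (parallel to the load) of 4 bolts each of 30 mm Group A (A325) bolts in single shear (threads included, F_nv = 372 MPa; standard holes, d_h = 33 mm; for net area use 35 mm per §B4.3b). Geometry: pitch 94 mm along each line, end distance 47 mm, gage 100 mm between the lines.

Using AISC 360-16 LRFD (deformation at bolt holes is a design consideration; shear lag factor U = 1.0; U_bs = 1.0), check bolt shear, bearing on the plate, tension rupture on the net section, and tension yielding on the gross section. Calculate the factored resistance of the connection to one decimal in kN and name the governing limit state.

Bolt shear: A_b = π(30)²/4 = 706.86 mm². φR_n = 0.75 × 372 × 706.86 × 8 × 1 = 1577.7 kN.
Bearing (16 mm plate, F_u = 450 MPa): end bolts L_c = 47 − 33/2 = 30.5, R_n = min(1.2×30.5×16×450, 2.4×30×16×450) = 263.52 kN/bolt; interior L_c = 94 − 33 = 61, R_n = 518.4 kN/bolt. φR_n = 0.75 × (2×263.52 + 6×518.4) = 2728.1 kN.
Tension rupture (net): A_n = (278 − 2×35)×16 = 3328 mm² (U = 1.0, A_e = A_n). φR_n = 0.75 × 450 × 3328 = 1123.2 kN.
Tension yield (gross): A_g = 278×16 = 4448 mm². φR_n = 0.90 × 345 × 4448 = 1381.1 kN.
Governing: min(1577.7, 2728.1, 1123.2, 1381.1) = 1123.2 kN → net-section rupture.

1123.2 kN (net-section rupture governs)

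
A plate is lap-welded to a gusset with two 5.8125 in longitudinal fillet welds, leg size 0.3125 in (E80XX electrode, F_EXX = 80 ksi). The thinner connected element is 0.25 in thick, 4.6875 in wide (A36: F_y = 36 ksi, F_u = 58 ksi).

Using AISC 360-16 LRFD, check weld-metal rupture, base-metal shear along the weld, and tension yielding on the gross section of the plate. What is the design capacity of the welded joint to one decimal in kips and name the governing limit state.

Weld metal: throat = 0.707×0.3125 = 0.22094 in, L = 2×5.8125 = 11.625 in. φR_n = 0.75 × 0.6 × 80 × 0.22094 × 11.625 = 92.5 kips.
Base metal shear (0.25 in plate): yield φR_n = 1.0×0.6×36×0.25×11.625 = 62.8 kips; rupture φR_n = 0.75×0.6×58×0.25×11.625 = 75.9 kips; take 62.8 kips (yield).
Tension yield (gross): A_g = 4.6875×0.25 = 1.1719 in². φR_n = 0.90 × 36 × 1.1719 = 38.0 kips.
Governing: min(92.5, 62.8, 38.0) = 38.0 kips → gross-section yield.

38.0 kips (gross-section yield governs)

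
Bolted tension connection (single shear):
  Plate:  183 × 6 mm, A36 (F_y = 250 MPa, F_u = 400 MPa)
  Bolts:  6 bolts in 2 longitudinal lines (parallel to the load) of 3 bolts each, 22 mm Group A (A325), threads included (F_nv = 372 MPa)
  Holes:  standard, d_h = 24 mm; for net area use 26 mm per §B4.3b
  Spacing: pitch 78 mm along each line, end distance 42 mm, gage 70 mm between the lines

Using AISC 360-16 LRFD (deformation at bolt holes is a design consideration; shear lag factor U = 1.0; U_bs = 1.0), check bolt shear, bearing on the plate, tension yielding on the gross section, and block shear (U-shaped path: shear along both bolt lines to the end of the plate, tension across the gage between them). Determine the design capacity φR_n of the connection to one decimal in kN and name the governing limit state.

247.1 kN (gross-section yield governs)

Bolt shear: A_b = π(22)²/4 = 380.13 mm². φR_n = 0.75 × 372 × 380.13 × 6 × 1 = 636.3 kN.
Bearing (6 mm plate, F_u = 400 MPa): end bolts L_c = 42 − 24/2 = 30, R_n = min(1.2×30×6×400, 2.4×22×6×400) = 86.4 kN/bolt; interior L_c = 78 − 24 = 54, R_n = 126.72 kN/bolt. φR_n = 0.75 × (2×86.4 + 4×126.72) = 509.8 kN.
Tension yield (gross): A_g = 183×6 = 1098 mm². φR_n = 0.90 × 250 × 1098 = 247.1 kN.
Block shear: shear path 2×[42+2×78] = 2×198 mm, A_gv = 2376, A_nv = 2×(198 − 2.5×26)×6 = 1596 mm²; tension across gage: (70 − 1×26)×6 = 264 mm². R_n = min(0.6×400×1596, 0.6×250×2376) + 1.0×400×264 = min(383.04, 356.4) + 105.6 = 462 kN. φR_n = 0.75 × 462 = 346.5 kN.
Governing: min(636.3, 509.8, 247.1, 346.5) = 247.1 kN → gross-section yield.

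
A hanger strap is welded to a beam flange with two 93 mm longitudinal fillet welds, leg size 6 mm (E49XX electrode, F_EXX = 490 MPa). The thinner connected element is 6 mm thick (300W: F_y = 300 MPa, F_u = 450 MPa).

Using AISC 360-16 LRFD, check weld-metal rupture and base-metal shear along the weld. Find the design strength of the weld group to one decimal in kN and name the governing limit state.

Weld metal: throat = 0.707×6 = 4.242 mm, L = 2×93 = 186 mm. φR_n = 0.75 × 0.6 × 490 × 4.242 × 186 = 174.0 kN.
Base metal shear (6 mm plate): yield φR_n = 1.0×0.6×300×6×186 = 200.9 kN; rupture φR_n = 0.75×0.6×450×6×186 = 226.0 kN; take 200.9 kN (yield).
Governing: min(174.0, 200.9) = 174.0 kN → weld metal.

174.0 kN (weld metal governs)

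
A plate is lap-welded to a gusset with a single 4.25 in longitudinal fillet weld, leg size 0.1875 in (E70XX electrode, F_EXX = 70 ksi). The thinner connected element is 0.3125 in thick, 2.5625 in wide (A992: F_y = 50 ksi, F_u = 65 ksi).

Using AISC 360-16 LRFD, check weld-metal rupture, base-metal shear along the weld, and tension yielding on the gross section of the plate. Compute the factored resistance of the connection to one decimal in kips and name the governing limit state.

Weld metal: throat = 0.707×0.1875 = 0.13256 in, L = 4.25 in. φR_n = 0.75 × 0.6 × 70 × 0.13256 × 4.25 = 17.7 kips.
Base metal shear (0.3125 in plate): yield φR_n = 1.0×0.6×50×0.3125×4.25 = 39.8 kips; rupture φR_n = 0.75×0.6×65×0.3125×4.25 = 38.8 kips; take 38.8 kips (rupture).
Tension yield (gross): A_g = 2.5625×0.3125 = 0.80078 in². φR_n = 0.90 × 50 × 0.80078 = 36.0 kips.
Governing: min(17.7, 38.8, 36.0) = 17.7 kips → weld metal.

17.7 kips (weld metal governs)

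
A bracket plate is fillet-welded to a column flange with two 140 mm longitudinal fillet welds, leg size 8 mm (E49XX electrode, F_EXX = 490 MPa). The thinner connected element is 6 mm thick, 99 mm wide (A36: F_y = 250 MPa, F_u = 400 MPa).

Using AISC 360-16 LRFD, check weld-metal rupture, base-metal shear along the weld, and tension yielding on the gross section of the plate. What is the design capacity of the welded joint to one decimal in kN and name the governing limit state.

133.7 kN (gross-section yield governs)

Weld metal: throat = 0.707×8 = 5.656 mm, L = 2×140 = 280 mm. φR_n = 0.75 × 0.6 × 490 × 5.656 × 280 = 349.2 kN.
Base metal shear (6 mm plate): yield φR_n = 1.0×0.6×250×6×280 = 252.0 kN; rupture φR_n = 0.75×0.6×400×6×280 = 302.4 kN; take 252.0 kN (yield).
Tension yield (gross): A_g = 99×6 = 594 mm². φR_n = 0.90 × 250 × 594 = 133.7 kN.
Governing: min(349.2, 252.0, 133.7) = 133.7 kN → gross-section yield.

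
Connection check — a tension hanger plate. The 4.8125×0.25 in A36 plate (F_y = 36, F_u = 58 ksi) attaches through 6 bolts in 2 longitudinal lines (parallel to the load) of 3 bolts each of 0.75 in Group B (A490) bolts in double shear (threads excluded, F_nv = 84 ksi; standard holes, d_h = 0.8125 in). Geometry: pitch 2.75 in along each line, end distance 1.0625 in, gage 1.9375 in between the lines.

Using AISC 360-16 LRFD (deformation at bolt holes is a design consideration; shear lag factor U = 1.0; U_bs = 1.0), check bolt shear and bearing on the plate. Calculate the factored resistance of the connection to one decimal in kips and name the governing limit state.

Bolt shear: A_b = π(0.75)²/4 = 0.44179 in². φR_n = 0.75 × 84 × 0.44179 × 6 × 2 = 334.0 kips.
Bearing (0.25 in plate, F_u = 58 ksi): end bolts L_c = 1.0625 − 0.8125/2 = 0.65625, R_n = min(1.2×0.65625×0.25×58, 2.4×0.75×0.25×58) = 11.419 kips/bolt; interior L_c = 2.75 − 0.8125 = 1.9375, R_n = 26.1 kips/bolt. φR_n = 0.75 × (2×11.419 + 4×26.1) = 95.4 kips.
Governing: min(334.0, 95.4) = 95.4 kips → bearing.

95.4 kips (bearing governs)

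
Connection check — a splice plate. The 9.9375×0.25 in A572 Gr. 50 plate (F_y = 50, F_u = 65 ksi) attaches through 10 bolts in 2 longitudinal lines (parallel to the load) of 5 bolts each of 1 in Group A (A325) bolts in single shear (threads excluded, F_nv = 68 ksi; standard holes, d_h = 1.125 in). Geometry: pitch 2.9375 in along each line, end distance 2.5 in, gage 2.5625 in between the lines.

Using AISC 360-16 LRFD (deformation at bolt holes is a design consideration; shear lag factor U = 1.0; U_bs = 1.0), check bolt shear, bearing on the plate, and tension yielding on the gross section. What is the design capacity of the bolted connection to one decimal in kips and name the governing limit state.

111.8 kips (gross-section yield governs)

Bolt shear: A_b = π(1)²/4 = 0.7854 in². φR_n = 0.75 × 68 × 0.7854 × 10 × 1 = 400.6 kips.
Bearing (0.25 in plate, F_u = 65 ksi): end bolts L_c = 2.5 − 1.125/2 = 1.9375, R_n = min(1.2×1.9375×0.25×65, 2.4×1×0.25×65) = 37.781 kips/bolt; interior L_c = 2.9375 − 1.125 = 1.8125, R_n = 35.344 kips/bolt. φR_n = 0.75 × (2×37.781 + 8×35.344) = 268.7 kips.
Tension yield (gross): A_g = 9.9375×0.25 = 2.4844 in². φR_n = 0.90 × 50 × 2.4844 = 111.8 kips.
Governing: min(400.6, 268.7, 111.8) = 111.8 kips → gross-section yield.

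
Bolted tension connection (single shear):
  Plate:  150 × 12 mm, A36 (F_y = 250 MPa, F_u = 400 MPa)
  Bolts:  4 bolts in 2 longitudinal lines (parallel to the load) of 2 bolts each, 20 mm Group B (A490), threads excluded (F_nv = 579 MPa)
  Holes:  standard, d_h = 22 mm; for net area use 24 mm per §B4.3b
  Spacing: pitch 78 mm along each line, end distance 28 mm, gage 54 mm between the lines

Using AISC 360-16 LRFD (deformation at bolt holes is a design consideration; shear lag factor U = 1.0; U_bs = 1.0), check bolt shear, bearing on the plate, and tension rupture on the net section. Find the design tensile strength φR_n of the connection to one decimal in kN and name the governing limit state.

Bolt shear: A_b = π(20)²/4 = 314.16 mm². φR_n = 0.75 × 579 × 314.16 × 4 × 1 = 545.7 kN.
Bearing (12 mm plate, F_u = 400 MPa): end bolts L_c = 28 − 22/2 = 17, R_n = min(1.2×17×12×400, 2.4×20×12×400) = 97.92 kN/bolt; interior L_c = 78 − 22 = 56, R_n = 230.4 kN/bolt. φR_n = 0.75 × (2×97.92 + 2×230.4) = 492.5 kN.
Tension rupture (net): A_n = (150 − 2×24)×12 = 1224 mm² (U = 1.0, A_e = A_n). φR_n = 0.75 × 400 × 1224 = 367.2 kN.
Governing: min(545.7, 492.5, 367.2) = 367.2 kN → net-section rupture.

367.2 kN (net-section rupture governs)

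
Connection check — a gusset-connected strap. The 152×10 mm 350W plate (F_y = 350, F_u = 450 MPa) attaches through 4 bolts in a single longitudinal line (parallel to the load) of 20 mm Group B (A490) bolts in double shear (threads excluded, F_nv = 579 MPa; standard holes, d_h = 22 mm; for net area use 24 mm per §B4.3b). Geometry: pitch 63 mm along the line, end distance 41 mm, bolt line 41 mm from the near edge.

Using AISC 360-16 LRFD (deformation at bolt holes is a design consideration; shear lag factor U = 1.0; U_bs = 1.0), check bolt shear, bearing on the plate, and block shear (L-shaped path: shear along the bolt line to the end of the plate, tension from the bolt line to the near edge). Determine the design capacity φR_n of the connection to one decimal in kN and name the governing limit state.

Bolt shear: A_b = π(20)²/4 = 314.16 mm². φR_n = 0.75 × 579 × 314.16 × 4 × 2 = 1091.4 kN.
Bearing (10 mm plate, F_u = 450 MPa): end bolts L_c = 41 − 22/2 = 30, R_n = min(1.2×30×10×450, 2.4×20×10×450) = 162 kN/bolt; interior L_c = 63 − 22 = 41, R_n = 216 kN/bolt. φR_n = 0.75 × (1×162 + 3×216) = 607.5 kN.
Block shear: shear path 1×[41+3×63] = 1×230 mm, A_gv = 2300, A_nv = 1×(230 − 3.5×24)×10 = 1460 mm²; tension to near edge: (41 − 0.5×24)×10 = 290 mm². R_n = min(0.6×450×1460, 0.6×350×2300) + 1.0×450×290 = min(394.2, 483) + 130.5 = 524.7 kN. φR_n = 0.75 × 524.7 = 393.5 kN.
Governing: min(1091.4, 607.5, 393.5) = 393.5 kN → block shear.

393.5 kN (block shear governs)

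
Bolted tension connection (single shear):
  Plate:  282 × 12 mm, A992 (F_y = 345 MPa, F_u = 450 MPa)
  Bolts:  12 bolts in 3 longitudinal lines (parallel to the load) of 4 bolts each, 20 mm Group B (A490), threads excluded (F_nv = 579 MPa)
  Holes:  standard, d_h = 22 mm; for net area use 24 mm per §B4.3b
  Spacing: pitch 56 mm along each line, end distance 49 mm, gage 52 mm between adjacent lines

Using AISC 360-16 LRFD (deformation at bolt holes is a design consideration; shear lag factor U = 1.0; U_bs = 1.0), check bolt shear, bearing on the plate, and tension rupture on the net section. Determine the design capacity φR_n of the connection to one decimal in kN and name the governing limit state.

Bolt shear: A_b = π(20)²/4 = 314.16 mm². φR_n = 0.75 × 579 × 314.16 × 12 × 1 = 1637.1 kN.
Bearing (12 mm plate, F_u = 450 MPa): end bolts L_c = 49 − 22/2 = 38, R_n = min(1.2×38×12×450, 2.4×20×12×450) = 246.24 kN/bolt; interior L_c = 56 − 22 = 34, R_n = 220.32 kN/bolt. φR_n = 0.75 × (3×246.24 + 9×220.32) = 2041.2 kN.
Tension rupture (net): A_n = (282 − 3×24)×12 = 2520 mm² (U = 1.0, A_e = A_n). φR_n = 0.75 × 450 × 2520 = 850.5 kN.
Governing: min(1637.1, 2041.2, 850.5) = 850.5 kN → net-section rupture.

850.5 kN (net-section rupture governs)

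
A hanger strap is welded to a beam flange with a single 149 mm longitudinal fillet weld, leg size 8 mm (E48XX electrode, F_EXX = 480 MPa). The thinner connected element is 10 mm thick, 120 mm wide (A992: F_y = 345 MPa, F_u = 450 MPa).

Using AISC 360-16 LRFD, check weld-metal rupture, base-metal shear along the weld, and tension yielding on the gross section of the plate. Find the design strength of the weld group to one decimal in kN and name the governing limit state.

182.0 kN (weld metal governs)

Weld metal: throat = 0.707×8 = 5.656 mm, L = 149 mm. φR_n = 0.75 × 0.6 × 480 × 5.656 × 149 = 182.0 kN.
Base metal shear (10 mm plate): yield φR_n = 1.0×0.6×345×10×149 = 308.4 kN; rupture φR_n = 0.75×0.6×450×10×149 = 301.7 kN; take 301.7 kN (rupture).
Tension yield (gross): A_g = 120×10 = 1200 mm². φR_n = 0.90 × 345 × 1200 = 372.6 kN.
Governing: min(182.0, 301.7, 372.6) = 182.0 kN → weld metal.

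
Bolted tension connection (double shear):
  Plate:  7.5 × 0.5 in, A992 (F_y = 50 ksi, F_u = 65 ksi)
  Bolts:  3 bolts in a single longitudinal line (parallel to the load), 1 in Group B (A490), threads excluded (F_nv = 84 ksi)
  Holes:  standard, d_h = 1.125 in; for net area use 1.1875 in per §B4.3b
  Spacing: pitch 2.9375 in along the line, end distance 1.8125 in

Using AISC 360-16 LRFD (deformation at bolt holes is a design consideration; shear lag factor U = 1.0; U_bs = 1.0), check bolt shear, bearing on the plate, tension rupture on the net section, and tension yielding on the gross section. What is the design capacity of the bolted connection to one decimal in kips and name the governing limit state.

Bolt shear: A_b = π(1)²/4 = 0.7854 in². φR_n = 0.75 × 84 × 0.7854 × 3 × 2 = 296.9 kips.
Bearing (0.5 in plate, F_u = 65 ksi): end bolts L_c = 1.8125 − 1.125/2 = 1.25, R_n = min(1.2×1.25×0.5×65, 2.4×1×0.5×65) = 48.75 kips/bolt; interior L_c = 2.9375 − 1.125 = 1.8125, R_n = 70.688 kips/bolt. φR_n = 0.75 × (1×48.75 + 2×70.688) = 142.6 kips.
Tension rupture (net): A_n = (7.5 − 1×1.1875)×0.5 = 3.1563 in² (U = 1.0, A_e = A_n). φR_n = 0.75 × 65 × 3.1563 = 153.9 kips.
Tension yield (gross): A_g = 7.5×0.5 = 3.75 in². φR_n = 0.90 × 50 × 3.75 = 168.8 kips.
Governing: min(296.9, 142.6, 153.9, 168.8) = 142.6 kips → bearing.

142.6 kips (bearing governs)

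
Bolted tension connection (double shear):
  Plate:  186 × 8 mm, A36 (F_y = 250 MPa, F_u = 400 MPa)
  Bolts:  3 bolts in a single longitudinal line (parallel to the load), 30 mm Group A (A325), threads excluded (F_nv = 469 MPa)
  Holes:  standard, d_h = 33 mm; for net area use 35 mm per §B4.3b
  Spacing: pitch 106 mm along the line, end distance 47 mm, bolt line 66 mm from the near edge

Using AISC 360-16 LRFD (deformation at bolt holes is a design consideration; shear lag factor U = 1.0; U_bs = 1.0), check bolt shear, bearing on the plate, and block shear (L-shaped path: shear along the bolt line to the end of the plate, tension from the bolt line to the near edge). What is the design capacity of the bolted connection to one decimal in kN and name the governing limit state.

349.5 kN (block shear governs)

Bolt shear: A_b = π(30)²/4 = 706.86 mm². φR_n = 0.75 × 469 × 706.86 × 3 × 2 = 1491.8 kN.
Bearing (8 mm plate, F_u = 400 MPa): end bolts L_c = 47 − 33/2 = 30.5, R_n = min(1.2×30.5×8×400, 2.4×30×8×400) = 117.12 kN/bolt; interior L_c = 106 − 33 = 73, R_n = 230.4 kN/bolt. φR_n = 0.75 × (1×117.12 + 2×230.4) = 433.4 kN.
Block shear: shear path 1×[47+2×106] = 1×259 mm, A_gv = 2072, A_nv = 1×(259 − 2.5×35)×8 = 1372 mm²; tension to near edge: (66 − 0.5×35)×8 = 388 mm². R_n = min(0.6×400×1372, 0.6×250×2072) + 1.0×400×388 = min(329.28, 310.8) + 155.2 = 466 kN. φR_n = 0.75 × 466 = 349.5 kN.
Governing: min(1491.8, 433.4, 349.5) = 349.5 kN → block shear.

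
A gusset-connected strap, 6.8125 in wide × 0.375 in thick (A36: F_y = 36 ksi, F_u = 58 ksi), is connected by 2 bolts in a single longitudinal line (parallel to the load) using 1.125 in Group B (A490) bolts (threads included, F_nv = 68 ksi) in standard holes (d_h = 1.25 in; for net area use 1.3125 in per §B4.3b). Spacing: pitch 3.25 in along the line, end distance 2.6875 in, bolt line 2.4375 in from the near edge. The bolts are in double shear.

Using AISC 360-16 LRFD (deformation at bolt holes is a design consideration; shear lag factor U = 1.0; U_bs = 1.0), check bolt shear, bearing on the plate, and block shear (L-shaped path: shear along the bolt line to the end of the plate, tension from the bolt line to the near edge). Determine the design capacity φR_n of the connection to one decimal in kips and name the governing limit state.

65.1 kips (block shear governs)

Bolt shear: A_b = π(1.125)²/4 = 0.99402 in². φR_n = 0.75 × 68 × 0.99402 × 2 × 2 = 202.8 kips.
Bearing (0.375 in plate, F_u = 58 ksi): end bolts L_c = 2.6875 − 1.25/2 = 2.0625, R_n = min(1.2×2.0625×0.375×58, 2.4×1.125×0.375×58) = 53.831 kips/bolt; interior L_c = 3.25 − 1.25 = 2, R_n = 52.2 kips/bolt. φR_n = 0.75 × (1×53.831 + 1×52.2) = 79.5 kips.
Block shear: shear path 1×[2.6875+1×3.25] = 1×5.9375 in, A_gv = 2.2266, A_nv = 1×(5.9375 − 1.5×1.3125)×0.375 = 1.4883 in²; tension to near edge: (2.4375 − 0.5×1.3125)×0.375 = 0.66797 in². R_n = min(0.6×58×1.4883, 0.6×36×2.2266) + 1.0×58×0.66797 = min(51.793, 48.095) + 38.742 = 86.837 kips. φR_n = 0.75 × 86.837 = 65.1 kips.
Governing: min(202.8, 79.5, 65.1) = 65.1 kips → block shear.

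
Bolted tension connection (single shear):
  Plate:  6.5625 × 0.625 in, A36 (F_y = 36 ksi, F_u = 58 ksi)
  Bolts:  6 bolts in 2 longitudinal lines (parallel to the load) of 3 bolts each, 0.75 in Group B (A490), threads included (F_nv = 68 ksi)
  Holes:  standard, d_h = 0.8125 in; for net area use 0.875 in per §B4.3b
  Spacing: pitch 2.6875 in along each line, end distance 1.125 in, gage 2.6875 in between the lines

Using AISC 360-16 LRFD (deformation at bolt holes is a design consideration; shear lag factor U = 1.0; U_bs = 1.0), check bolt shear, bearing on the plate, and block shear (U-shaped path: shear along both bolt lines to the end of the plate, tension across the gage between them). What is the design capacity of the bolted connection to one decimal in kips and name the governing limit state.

135.2 kips (bolt shear governs)

Bolt shear: A_b = π(0.75)²/4 = 0.44179 in². φR_n = 0.75 × 68 × 0.44179 × 6 × 1 = 135.2 kips.
Bearing (0.625 in plate, F_u = 58 ksi): end bolts L_c = 1.125 − 0.8125/2 = 0.71875, R_n = min(1.2×0.71875×0.625×58, 2.4×0.75×0.625×58) = 31.266 kips/bolt; interior L_c = 2.6875 − 0.8125 = 1.875, R_n = 65.25 kips/bolt. φR_n = 0.75 × (2×31.266 + 4×65.25) = 242.6 kips.
Block shear: shear path 2×[1.125+2×2.6875] = 2×6.5 in, A_gv = 8.125, A_nv = 2×(6.5 − 2.5×0.875)×0.625 = 5.3906 in²; tension across gage: (2.6875 − 1×0.875)×0.625 = 1.1328 in². R_n = min(0.6×58×5.3906, 0.6×36×8.125) + 1.0×58×1.1328 = min(187.59, 175.5) + 65.702 = 241.2 kips. φR_n = 0.75 × 241.2 = 180.9 kips.
Governing: min(135.2, 242.6, 180.9) = 135.2 kips → bolt shear.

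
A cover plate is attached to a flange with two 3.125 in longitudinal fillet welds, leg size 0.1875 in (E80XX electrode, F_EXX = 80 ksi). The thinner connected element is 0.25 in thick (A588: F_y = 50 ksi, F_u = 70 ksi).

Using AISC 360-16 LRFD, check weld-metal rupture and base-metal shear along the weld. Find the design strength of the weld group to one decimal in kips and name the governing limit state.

Weld metal: throat = 0.707×0.1875 = 0.13256 in, L = 2×3.125 = 6.25 in. φR_n = 0.75 × 0.6 × 80 × 0.13256 × 6.25 = 29.8 kips.
Base metal shear (0.25 in plate): yield φR_n = 1.0×0.6×50×0.25×6.25 = 46.9 kips; rupture φR_n = 0.75×0.6×70×0.25×6.25 = 49.2 kips; take 46.9 kips (yield).
Governing: min(29.8, 46.9) = 29.8 kips → weld metal.

29.8 kips (weld metal governs)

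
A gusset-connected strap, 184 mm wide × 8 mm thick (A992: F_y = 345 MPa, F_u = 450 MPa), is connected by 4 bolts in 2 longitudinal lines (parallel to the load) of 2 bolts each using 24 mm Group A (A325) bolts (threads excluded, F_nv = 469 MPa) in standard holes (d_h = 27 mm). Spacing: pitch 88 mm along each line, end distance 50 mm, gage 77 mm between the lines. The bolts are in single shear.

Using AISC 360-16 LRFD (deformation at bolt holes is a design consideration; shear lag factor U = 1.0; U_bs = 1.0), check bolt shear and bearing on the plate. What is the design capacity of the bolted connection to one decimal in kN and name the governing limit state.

Bolt shear: A_b = π(24)²/4 = 452.39 mm². φR_n = 0.75 × 469 × 452.39 × 4 × 1 = 636.5 kN.
Bearing (8 mm plate, F_u = 450 MPa): end bolts L_c = 50 − 27/2 = 36.5, R_n = min(1.2×36.5×8×450, 2.4×24×8×450) = 157.68 kN/bolt; interior L_c = 88 − 27 = 61, R_n = 207.36 kN/bolt. φR_n = 0.75 × (2×157.68 + 2×207.36) = 547.6 kN.
Governing: min(636.5, 547.6) = 547.6 kN → bearing.

547.6 kN (bearing governs)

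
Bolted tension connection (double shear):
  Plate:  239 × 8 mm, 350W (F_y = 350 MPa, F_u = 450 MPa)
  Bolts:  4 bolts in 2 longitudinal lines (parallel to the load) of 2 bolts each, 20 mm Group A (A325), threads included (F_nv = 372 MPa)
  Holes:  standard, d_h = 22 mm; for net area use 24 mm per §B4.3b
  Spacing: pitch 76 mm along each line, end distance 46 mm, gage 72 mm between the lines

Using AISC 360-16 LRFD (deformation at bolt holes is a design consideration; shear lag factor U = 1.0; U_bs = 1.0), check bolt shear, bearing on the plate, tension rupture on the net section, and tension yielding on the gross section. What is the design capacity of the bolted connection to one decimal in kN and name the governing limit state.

Bolt shear: A_b = π(20)²/4 = 314.16 mm². φR_n = 0.75 × 372 × 314.16 × 4 × 2 = 701.2 kN.
Bearing (8 mm plate, F_u = 450 MPa): end bolts L_c = 46 − 22/2 = 35, R_n = min(1.2×35×8×450, 2.4×20×8×450) = 151.2 kN/bolt; interior L_c = 76 − 22 = 54, R_n = 172.8 kN/bolt. φR_n = 0.75 × (2×151.2 + 2×172.8) = 486.0 kN.
Tension rupture (net): A_n = (239 − 2×24)×8 = 1528 mm² (U = 1.0, A_e = A_n). φR_n = 0.75 × 450 × 1528 = 515.7 kN.
Tension yield (gross): A_g = 239×8 = 1912 mm². φR_n = 0.90 × 350 × 1912 = 602.3 kN.
Governing: min(701.2, 486.0, 515.7, 602.3) = 486.0 kN → bearing.

486.0 kN (bearing governs)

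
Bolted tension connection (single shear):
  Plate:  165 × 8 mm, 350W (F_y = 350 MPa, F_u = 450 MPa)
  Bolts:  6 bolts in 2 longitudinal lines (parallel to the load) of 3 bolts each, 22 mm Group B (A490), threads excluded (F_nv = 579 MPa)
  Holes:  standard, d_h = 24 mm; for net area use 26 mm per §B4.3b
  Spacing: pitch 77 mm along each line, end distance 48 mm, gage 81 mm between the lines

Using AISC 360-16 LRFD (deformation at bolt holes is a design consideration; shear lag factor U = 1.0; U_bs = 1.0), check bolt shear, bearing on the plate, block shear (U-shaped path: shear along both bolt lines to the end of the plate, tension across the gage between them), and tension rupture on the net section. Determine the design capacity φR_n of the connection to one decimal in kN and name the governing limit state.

Bolt shear: A_b = π(22)²/4 = 380.13 mm². φR_n = 0.75 × 579 × 380.13 × 6 × 1 = 990.4 kN.
Bearing (8 mm plate, F_u = 450 MPa): end bolts L_c = 48 − 24/2 = 36, R_n = min(1.2×36×8×450, 2.4×22×8×450) = 155.52 kN/bolt; interior L_c = 77 − 24 = 53, R_n = 190.08 kN/bolt. φR_n = 0.75 × (2×155.52 + 4×190.08) = 803.5 kN.
Block shear: shear path 2×[48+2×77] = 2×202 mm, A_gv = 3232, A_nv = 2×(202 − 2.5×26)×8 = 2192 mm²; tension across gage: (81 − 1×26)×8 = 440 mm². R_n = min(0.6×450×2192, 0.6×350×3232) + 1.0×450×440 = min(591.84, 678.72) + 198 = 789.84 kN. φR_n = 0.75 × 789.84 = 592.4 kN.
Tension rupture (net): A_n = (165 − 2×26)×8 = 904 mm² (U = 1.0, A_e = A_n). φR_n = 0.75 × 450 × 904 = 305.1 kN.
Governing: min(990.4, 803.5, 592.4, 305.1) = 305.1 kN → net-section rupture.

305.1 kN (net-section rupture governs)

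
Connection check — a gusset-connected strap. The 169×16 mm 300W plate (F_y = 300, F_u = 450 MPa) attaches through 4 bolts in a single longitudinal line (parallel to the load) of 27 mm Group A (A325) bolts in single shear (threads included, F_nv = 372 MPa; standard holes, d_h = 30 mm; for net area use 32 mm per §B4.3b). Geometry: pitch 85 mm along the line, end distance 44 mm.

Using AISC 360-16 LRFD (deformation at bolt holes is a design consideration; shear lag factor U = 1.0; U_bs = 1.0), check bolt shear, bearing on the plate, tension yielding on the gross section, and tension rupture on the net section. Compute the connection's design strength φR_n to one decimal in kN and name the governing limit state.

Bolt shear: A_b = π(27)²/4 = 572.56 mm². φR_n = 0.75 × 372 × 572.56 × 4 × 1 = 639.0 kN.
Bearing (16 mm plate, F_u = 450 MPa): end bolts L_c = 44 − 30/2 = 29, R_n = min(1.2×29×16×450, 2.4×27×16×450) = 250.56 kN/bolt; interior L_c = 85 − 30 = 55, R_n = 466.56 kN/bolt. φR_n = 0.75 × (1×250.56 + 3×466.56) = 1237.7 kN.
Tension yield (gross): A_g = 169×16 = 2704 mm². φR_n = 0.90 × 300 × 2704 = 730.1 kN.
Tension rupture (net): A_n = (169 − 1×32)×16 = 2192 mm² (U = 1.0, A_e = A_n). φR_n = 0.75 × 450 × 2192 = 739.8 kN.
Governing: min(639.0, 1237.7, 730.1, 739.8) = 639.0 kN → bolt shear.

639.0 kN (bolt shear governs)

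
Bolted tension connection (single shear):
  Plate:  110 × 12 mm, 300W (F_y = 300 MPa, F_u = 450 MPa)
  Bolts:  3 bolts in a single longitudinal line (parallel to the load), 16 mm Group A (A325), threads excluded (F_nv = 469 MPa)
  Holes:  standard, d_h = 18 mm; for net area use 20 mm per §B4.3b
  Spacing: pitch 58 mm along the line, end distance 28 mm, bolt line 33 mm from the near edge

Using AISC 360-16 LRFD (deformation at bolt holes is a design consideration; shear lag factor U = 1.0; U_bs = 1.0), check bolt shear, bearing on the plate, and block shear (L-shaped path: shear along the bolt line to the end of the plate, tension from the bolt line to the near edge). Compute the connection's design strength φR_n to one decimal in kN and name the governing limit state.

212.2 kN (bolt shear governs)

Bolt shear: A_b = π(16)²/4 = 201.06 mm². φR_n = 0.75 × 469 × 201.06 × 3 × 1 = 212.2 kN.
Bearing (12 mm plate, F_u = 450 MPa): end bolts L_c = 28 − 18/2 = 19, R_n = min(1.2×19×12×450, 2.4×16×12×450) = 123.12 kN/bolt; interior L_c = 58 − 18 = 40, R_n = 207.36 kN/bolt. φR_n = 0.75 × (1×123.12 + 2×207.36) = 403.4 kN.
Block shear: shear path 1×[28+2×58] = 1×144 mm, A_gv = 1728, A_nv = 1×(144 − 2.5×20)×12 = 1128 mm²; tension to near edge: (33 − 0.5×20)×12 = 276 mm². R_n = min(0.6×450×1128, 0.6×300×1728) + 1.0×450×276 = min(304.56, 311.04) + 124.2 = 428.76 kN. φR_n = 0.75 × 428.76 = 321.6 kN.
Governing: min(212.2, 403.4, 321.6) = 212.2 kN → bolt shear.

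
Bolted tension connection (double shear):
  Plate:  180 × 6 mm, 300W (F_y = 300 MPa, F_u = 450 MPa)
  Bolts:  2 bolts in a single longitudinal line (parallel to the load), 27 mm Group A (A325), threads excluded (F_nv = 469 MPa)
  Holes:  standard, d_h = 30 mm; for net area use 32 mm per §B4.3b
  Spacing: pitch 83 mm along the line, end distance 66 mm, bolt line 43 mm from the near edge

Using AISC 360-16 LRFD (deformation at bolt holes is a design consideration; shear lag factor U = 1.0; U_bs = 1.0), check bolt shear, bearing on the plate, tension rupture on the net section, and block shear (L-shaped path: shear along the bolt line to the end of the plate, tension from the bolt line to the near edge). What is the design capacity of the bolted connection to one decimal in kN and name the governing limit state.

Bolt shear: A_b = π(27)²/4 = 572.56 mm². φR_n = 0.75 × 469 × 572.56 × 2 × 2 = 805.6 kN.
Bearing (6 mm plate, F_u = 450 MPa): end bolts L_c = 66 − 30/2 = 51, R_n = min(1.2×51×6×450, 2.4×27×6×450) = 165.24 kN/bolt; interior L_c = 83 − 30 = 53, R_n = 171.72 kN/bolt. φR_n = 0.75 × (1×165.24 + 1×171.72) = 252.7 kN.
Tension rupture (net): A_n = (180 − 1×32)×6 = 888 mm² (U = 1.0, A_e = A_n). φR_n = 0.75 × 450 × 888 = 299.7 kN.
Block shear: shear path 1×[66+1×83] = 1×149 mm, A_gv = 894, A_nv = 1×(149 − 1.5×32)×6 = 606 mm²; tension to near edge: (43 − 0.5×32)×6 = 162 mm². R_n = min(0.6×450×606, 0.6×300×894) + 1.0×450×162 = min(163.62, 160.92) + 72.9 = 233.82 kN. φR_n = 0.75 × 233.82 = 175.4 kN.
Governing: min(805.6, 252.7, 299.7, 175.4) = 175.4 kN → block shear.

175.4 kN (block shear governs)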